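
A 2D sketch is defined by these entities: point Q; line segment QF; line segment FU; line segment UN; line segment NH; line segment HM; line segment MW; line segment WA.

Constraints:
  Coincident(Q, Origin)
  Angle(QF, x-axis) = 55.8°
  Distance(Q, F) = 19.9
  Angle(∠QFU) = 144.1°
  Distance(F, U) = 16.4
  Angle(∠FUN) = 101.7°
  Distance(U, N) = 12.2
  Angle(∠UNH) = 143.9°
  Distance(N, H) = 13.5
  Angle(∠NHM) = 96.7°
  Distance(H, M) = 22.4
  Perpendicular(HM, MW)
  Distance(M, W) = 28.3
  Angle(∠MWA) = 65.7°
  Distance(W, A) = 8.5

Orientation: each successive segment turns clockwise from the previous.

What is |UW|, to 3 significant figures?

18.5

Q is at the origin; QF runs at 55.8° with length 19.9, so F = (11.2, 16.5). ∠QFU = 144.1° gives FU at 19.9° from the x-axis; with |FU| = 16.4, U = (26.6, 22.0). ∠FUN = 101.7° gives UN at -58.4° from the x-axis; with |UN| = 12.2, N = (33.0, 11.7). ∠UNH = 143.9° gives NH at -94.5° from the x-axis; with |NH| = 13.5, H = (31.9, -1.81). ∠NHM = 96.7° gives HM at -178° from the x-axis; with |HM| = 22.4, M = (9.56, -2.67). The perpendicularity gives MW at right angles to HM, so MW runs at 92.2°; with |MW| = 28.3, W = (8.47, 25.6). Then |UW| = |W − U| = 18.5.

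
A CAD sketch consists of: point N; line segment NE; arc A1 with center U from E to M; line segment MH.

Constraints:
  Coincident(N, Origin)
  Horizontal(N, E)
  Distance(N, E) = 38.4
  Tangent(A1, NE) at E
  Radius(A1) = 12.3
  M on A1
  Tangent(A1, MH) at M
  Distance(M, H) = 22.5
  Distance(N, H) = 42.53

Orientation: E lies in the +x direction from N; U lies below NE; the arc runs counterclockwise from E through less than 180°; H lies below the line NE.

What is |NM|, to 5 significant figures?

28.650

Checks: N.y = 0.00, E.y = 0.00 ✓; |UM| = 12.30 ✓; ∠(UM, MH) = 90.00° ✓; |MH| = 22.50 ✓; |NH| = 42.53 ✓.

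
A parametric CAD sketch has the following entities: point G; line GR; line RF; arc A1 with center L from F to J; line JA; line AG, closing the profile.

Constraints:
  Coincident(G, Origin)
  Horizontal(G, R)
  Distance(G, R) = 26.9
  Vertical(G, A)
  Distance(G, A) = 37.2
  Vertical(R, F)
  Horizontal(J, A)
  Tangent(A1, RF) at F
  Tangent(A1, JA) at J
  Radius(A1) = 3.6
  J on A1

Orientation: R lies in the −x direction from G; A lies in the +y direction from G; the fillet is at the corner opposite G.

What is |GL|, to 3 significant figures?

40.9

G and A share the same x with |GA| = 37.2 and A on the +y side, so A = (0.00, 37.2). The virtual corner opposite G is at (-26.9, 37.2). The tangent condition forces LF to be normal to RF and tangency of A1 to JA means the radius LJ is perpendicular to JA, with radius 3.6, so the center L sits 3.6 in from both sides at L = (-23.3, 33.6). Then |GL| = |L − G| = 40.9.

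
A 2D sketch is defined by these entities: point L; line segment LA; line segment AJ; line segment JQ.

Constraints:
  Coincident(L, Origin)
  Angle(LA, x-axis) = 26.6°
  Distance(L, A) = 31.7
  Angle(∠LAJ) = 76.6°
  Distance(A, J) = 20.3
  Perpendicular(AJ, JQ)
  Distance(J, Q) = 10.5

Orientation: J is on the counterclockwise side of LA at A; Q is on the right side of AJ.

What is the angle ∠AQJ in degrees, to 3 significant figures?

62.7°

∠LAJ = 76.6°, so AJ runs at 26.6° + (180° − 76.6°) = 130° from the x-axis; with |AJ| = 20.3, J = A + 20.3·(cos 130°, sin 130°) = (15.3, 29.7). AJ is perpendicular to JQ; with |JQ| = 10.5 on the right of AJ, Q = J + 10.5·(0.766, 0.643) = (23.3, 36.5). Then cos ∠AQJ = QA·QJ / (|QA||QJ|), giving 62.7°.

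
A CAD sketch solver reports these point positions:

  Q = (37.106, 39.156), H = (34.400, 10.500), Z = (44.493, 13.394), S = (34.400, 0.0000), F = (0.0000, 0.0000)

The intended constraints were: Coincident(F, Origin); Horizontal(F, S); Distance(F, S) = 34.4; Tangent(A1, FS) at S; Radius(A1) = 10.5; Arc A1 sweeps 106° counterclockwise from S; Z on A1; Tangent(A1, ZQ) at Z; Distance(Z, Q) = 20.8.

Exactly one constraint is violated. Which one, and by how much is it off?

Distance(Z, Q) = 20.8 — off by 6.00.

F = (0.00, 0.00) ✓; F.y = 0.00, S.y = 0.00 ✓; |FS| = 34.40 ✓; ∠(HS, SF) = 90.00° ✓; |HS| = 10.50 ✓; bearing(H→Z) − bearing(H→S) = 106.0° ✓; |HZ| = 10.50 ✓; ∠(HZ, ZQ) = 90.00° ✓; |ZQ| = 26.80 ✗.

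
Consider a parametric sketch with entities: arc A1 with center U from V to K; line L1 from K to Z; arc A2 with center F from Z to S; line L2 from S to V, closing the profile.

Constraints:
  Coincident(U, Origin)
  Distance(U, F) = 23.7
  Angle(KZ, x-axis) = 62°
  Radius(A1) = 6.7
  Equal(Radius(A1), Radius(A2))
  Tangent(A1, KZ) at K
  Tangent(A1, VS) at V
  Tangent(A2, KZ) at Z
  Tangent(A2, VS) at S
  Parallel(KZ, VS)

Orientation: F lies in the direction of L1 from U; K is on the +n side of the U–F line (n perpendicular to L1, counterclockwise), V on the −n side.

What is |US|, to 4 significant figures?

24.63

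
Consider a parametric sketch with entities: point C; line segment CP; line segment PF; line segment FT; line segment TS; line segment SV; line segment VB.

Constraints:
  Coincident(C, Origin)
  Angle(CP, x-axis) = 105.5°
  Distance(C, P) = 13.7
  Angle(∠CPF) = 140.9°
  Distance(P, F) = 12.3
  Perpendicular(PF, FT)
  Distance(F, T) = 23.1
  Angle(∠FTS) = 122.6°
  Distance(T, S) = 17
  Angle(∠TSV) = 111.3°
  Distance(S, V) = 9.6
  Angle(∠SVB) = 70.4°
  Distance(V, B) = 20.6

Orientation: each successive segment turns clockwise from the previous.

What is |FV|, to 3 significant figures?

34.6

C is at the origin; CP runs at 105.5° with length 13.7, so P = (-3.66, 13.2). ∠CPF = 140.9° gives PF at 66.4° from the x-axis; with |PF| = 12.3, F = (1.26, 24.5). PF is perpendicular to FT, so FT runs at -23.6°; with |FT| = 23.1, T = (22.4, 15.2). ∠FTS = 122.6° gives TS at -81.0° from the x-axis; with |TS| = 17.0, S = (25.1, -1.57). ∠TSV = 111.3° gives SV at -150° from the x-axis; with |SV| = 9.6, V = (16.8, -6.41). Then |FV| = |V − F| = 34.6.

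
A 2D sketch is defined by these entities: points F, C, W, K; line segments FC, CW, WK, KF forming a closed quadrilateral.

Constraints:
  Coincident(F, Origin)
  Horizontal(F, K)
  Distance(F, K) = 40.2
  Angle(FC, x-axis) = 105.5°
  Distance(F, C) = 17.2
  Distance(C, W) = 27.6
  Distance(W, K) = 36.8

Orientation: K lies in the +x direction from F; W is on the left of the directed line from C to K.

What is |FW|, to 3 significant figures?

36.0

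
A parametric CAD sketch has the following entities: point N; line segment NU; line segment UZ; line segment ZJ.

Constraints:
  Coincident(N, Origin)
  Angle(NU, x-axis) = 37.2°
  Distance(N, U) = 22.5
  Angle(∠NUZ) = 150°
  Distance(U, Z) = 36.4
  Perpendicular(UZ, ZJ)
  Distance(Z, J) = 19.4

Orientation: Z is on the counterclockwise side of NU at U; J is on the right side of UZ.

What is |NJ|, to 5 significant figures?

63.739

∠NUZ = 150.0°, so UZ runs at 37.2° + (180° − 150.0°) = 67.200° from the x-axis; with |UZ| = 36.4, Z = U + 36.4·(cos 67.200°, sin 67.200°) = (32.027, 47.159). The perpendicularity gives ZJ at right angles to UZ; with |ZJ| = 19.4 on the right of UZ, J = Z + 19.4·(0.92186, -0.38752) = (49.912, 39.641). Then |NJ| = |J − N| = 63.739.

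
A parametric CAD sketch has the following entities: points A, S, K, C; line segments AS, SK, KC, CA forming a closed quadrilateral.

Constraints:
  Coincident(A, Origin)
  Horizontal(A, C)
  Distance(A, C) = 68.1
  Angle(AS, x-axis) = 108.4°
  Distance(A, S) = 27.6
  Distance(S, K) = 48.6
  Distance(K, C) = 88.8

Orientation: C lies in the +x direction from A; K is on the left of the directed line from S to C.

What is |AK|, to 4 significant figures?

70.86

Checks: |SK| = 48.60 ✓; |KC| = 88.80 ✓.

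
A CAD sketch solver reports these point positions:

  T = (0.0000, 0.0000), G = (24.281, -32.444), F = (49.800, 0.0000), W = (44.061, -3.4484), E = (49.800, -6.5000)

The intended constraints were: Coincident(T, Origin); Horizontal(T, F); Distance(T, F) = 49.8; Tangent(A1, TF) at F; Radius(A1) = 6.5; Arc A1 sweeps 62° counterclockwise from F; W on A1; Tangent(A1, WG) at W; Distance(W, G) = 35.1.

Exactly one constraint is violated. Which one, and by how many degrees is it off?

Tangent(A1, WG) at W — off by 6.30°.

T = (0.00, 0.00) ✓; T.y = 0.00, F.y = 0.00 ✓; |TF| = 49.80 ✓; ∠(EF, FT) = 90.00° ✓; |EF| = 6.500 ✓; bearing(E→W) − bearing(E→F) = 62.00° ✓; |EW| = 6.500 ✓; ∠(EW, WG) = 96.30° ✗; |WG| = 35.10 ✓.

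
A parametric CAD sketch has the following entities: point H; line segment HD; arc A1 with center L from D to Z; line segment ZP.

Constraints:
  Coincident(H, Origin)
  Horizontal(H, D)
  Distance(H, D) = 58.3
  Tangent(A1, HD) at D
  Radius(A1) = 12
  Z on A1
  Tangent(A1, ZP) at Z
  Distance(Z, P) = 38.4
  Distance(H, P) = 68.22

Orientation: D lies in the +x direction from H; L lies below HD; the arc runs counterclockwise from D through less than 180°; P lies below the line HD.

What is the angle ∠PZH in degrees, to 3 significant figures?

104°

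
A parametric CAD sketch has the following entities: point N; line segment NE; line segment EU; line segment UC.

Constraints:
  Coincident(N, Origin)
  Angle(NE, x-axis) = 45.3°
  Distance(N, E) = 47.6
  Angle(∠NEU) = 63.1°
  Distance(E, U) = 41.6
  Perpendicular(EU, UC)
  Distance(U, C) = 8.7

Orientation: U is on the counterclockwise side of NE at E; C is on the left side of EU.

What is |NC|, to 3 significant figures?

39.3

N is at the origin; NE runs at 45.3° with length 47.6, so E = 47.6·(cos 45.3°, sin 45.3°) = (33.5, 33.8). ∠NEU = 63.1°, so EU runs at 45.3° + (180° − 63.1°) = 162° from the x-axis; with |EU| = 41.6, U = E + 41.6·(cos 162°, sin 162°) = (-6.13, 46.6). The perpendicularity gives UC at right angles to EU; with |UC| = 8.7 on the left of EU, C = U + 8.7·(-0.306, -0.952) = (-8.79, 38.3). Then |NC| = |C − N| = 39.3.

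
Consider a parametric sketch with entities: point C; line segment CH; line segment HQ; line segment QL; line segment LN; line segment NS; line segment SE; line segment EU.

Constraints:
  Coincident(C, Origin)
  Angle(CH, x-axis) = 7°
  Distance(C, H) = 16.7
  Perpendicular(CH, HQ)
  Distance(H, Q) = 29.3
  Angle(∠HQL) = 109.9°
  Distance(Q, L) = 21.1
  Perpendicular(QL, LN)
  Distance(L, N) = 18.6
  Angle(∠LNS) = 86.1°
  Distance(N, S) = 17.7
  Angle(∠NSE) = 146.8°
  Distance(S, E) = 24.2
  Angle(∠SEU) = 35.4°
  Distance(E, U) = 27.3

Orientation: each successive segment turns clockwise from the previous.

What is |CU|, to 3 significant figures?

30.2

∠NSE = 146.8° gives SE at -10.2° from the x-axis; with |SE| = 24.2, E = (33.0, -17.4). ∠SEU = 35.4° gives EU at -155° from the x-axis; with |EU| = 27.3, U = (8.32, -29.0). Then |CU| = |U − C| = 30.2.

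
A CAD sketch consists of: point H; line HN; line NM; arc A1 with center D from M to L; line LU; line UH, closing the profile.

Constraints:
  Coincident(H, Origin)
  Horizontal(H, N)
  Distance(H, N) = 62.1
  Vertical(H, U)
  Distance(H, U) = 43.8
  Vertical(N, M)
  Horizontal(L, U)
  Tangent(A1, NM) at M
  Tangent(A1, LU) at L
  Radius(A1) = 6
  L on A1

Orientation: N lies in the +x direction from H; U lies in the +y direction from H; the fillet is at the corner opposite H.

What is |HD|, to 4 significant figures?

67.65

H is at the origin; H and N share the same y with |HN| = 62.1 and N on the +x side, so N = (62.10, 0.000). HU is vertical with |HU| = 43.8 and U on the +y side, so U = (0.000, 43.80). The virtual corner opposite H is at (62.10, 43.80). A1 meets NM tangentially, so DM is at right angles to NM and the tangent condition forces DL to be normal to LU, with radius 6.0, so the center D sits 6.0 in from both sides at D = (56.10, 37.80). Then |HD| = |D − H| = 67.65.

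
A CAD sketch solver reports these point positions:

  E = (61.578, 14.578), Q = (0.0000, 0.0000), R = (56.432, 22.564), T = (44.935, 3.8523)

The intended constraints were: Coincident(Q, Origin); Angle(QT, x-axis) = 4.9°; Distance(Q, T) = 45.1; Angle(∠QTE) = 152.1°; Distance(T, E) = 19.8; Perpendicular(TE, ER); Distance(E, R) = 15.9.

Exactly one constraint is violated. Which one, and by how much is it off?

Distance(E, R) = 15.9 — off by 6.40.

Q = (0.00, 0.00) ✓; QT at 4.900° ✓; |QT| = 45.10 ✓; ∠QTE = 152.1° ✓; |TE| = 19.80 ✓; ∠(TE, ER) = 90.00° ✓; |ER| = 9.500 ✗.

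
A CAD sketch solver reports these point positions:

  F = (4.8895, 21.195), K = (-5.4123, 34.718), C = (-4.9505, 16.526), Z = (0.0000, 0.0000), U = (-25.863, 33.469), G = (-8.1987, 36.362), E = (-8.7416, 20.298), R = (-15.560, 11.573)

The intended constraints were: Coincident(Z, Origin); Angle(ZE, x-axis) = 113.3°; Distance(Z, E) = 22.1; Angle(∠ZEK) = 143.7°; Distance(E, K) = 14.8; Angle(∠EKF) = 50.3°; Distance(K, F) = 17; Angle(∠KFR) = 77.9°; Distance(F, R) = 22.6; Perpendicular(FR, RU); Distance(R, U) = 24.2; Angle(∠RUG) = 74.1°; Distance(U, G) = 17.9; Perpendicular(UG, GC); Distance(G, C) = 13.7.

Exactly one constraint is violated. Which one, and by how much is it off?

Distance(G, C) = 13.7 — off by 6.40.

Z = (0.00, 0.00) ✓; ZE at 113.3° ✓; |ZE| = 22.10 ✓; ∠ZEK = 143.7° ✓; |EK| = 14.80 ✓; ∠EKF = 50.30° ✓; |KF| = 17.00 ✓; ∠KFR = 77.90° ✓; |FR| = 22.60 ✓; ∠(FR, RU) = 90.00° ✓; |RU| = 24.20 ✓; ∠RUG = 74.10° ✓; |UG| = 17.90 ✓; ∠(UG, GC) = 90.00° ✓; |GC| = 20.10 ✗.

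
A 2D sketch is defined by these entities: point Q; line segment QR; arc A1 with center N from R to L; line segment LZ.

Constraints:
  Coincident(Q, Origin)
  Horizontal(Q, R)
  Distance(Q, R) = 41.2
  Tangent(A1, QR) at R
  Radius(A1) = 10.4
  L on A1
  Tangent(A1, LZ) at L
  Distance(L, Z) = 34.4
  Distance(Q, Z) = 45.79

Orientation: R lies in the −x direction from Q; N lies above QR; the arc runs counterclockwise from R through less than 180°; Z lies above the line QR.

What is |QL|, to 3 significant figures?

32.1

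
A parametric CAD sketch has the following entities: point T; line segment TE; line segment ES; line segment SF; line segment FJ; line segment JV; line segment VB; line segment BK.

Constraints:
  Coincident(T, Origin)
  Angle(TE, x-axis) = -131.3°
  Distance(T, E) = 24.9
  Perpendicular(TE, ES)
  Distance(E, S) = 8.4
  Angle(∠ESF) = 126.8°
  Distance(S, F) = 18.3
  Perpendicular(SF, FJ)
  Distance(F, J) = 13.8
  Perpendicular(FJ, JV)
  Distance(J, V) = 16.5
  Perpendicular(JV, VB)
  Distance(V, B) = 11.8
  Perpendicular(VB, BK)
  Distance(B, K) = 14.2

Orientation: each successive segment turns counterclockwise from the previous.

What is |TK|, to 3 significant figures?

19.7

T is at the origin; TE runs at -131.3° with length 24.9, so E = (-16.4, -18.7). The perpendicularity gives ES at right angles to TE, so ES runs at -41.3°; with |ES| = 8.4, S = (-10.1, -24.3). ∠ESF = 126.8° gives SF at 11.9° from the x-axis; with |SF| = 18.3, F = (7.78, -20.5). The perpendicularity gives FJ at right angles to SF, so FJ runs at 102°; with |FJ| = 13.8, J = (4.94, -6.97). FJ is perpendicular to JV, so JV runs at -168°; with |JV| = 16.5, V = (-11.2, -10.4). The perpendicularity gives VB at right angles to JV, so VB runs at -78.1°; with |VB| = 11.8, B = (-8.77, -21.9). VB is perpendicular to BK, so BK runs at 11.9°; with |BK| = 14.2, K = (5.12, -19.0). Then |TK| = |K − T| = 19.7.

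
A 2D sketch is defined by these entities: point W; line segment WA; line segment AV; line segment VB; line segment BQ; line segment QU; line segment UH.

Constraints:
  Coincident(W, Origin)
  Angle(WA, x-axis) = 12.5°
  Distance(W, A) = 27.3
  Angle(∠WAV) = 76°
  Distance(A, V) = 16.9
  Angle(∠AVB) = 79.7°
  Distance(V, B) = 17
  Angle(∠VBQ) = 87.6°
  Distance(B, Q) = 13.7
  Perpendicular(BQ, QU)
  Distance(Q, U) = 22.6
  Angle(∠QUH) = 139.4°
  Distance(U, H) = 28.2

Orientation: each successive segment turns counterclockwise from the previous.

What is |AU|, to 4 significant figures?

9.965

W is at the origin; WA runs at 12.5° with length 27.3, so A = (26.65, 5.909). ∠WAV = 76.0° gives AV at 116.5° from the x-axis; with |AV| = 16.9, V = (19.11, 21.03). ∠AVB = 79.7° gives VB at -143.2° from the x-axis; with |VB| = 17.0, B = (5.500, 10.85). ∠VBQ = 87.6° gives BQ at -50.80° from the x-axis; with |BQ| = 13.7, Q = (14.16, 0.2331). BQ is perpendicular to QU, so QU runs at 39.20°; with |QU| = 22.6, U = (31.67, 14.52). Then |AU| = |U − A| = 9.965.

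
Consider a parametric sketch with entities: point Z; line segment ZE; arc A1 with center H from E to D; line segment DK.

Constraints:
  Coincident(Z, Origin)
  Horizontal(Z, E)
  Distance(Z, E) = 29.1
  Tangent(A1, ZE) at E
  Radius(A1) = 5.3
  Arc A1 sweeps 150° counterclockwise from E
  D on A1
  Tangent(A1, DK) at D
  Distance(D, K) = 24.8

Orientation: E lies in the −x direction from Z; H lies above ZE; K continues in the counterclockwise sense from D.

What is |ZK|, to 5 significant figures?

52.857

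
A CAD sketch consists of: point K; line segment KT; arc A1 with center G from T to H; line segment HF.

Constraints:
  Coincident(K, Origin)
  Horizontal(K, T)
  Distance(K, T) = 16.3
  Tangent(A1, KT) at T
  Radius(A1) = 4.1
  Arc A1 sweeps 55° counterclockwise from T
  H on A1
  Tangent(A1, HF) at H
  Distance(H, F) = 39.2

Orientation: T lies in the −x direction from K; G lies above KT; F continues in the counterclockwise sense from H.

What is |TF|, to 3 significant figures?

42.6

On A1, T sits at bearing -90° from G; a 55° counterclockwise sweep puts H at bearing -35°, so H = G + 4.1·(cos -35°, sin -35°) = (-12.9, 1.75). Tangency of A1 to HF means the radius GH is perpendicular to HF, so HF runs along (−sin -35°, cos -35°); with |HF| = 39.2, F = (9.54, 33.9). Then |TF| = |F − T| = 42.6.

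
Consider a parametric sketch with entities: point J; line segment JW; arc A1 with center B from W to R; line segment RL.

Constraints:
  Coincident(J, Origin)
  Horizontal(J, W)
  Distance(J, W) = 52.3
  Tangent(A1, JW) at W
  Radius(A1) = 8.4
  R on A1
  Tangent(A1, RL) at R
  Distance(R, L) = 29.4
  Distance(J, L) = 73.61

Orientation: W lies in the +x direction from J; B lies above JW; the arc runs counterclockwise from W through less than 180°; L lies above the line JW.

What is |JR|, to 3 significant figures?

61.1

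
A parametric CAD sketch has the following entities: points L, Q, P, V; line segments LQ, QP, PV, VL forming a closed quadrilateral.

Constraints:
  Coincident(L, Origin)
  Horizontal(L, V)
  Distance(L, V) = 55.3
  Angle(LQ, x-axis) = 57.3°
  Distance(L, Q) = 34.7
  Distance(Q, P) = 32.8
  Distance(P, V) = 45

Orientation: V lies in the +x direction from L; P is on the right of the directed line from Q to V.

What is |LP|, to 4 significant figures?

10.67

L is at the origin; L and V share the same y with |LV| = 55.3 and V in +x, so V = (55.3, 0). LQ runs at 57.3° with |LQ| = 34.7, so Q = (18.75, 29.20). P is determined by |QP| = 32.8 and |PV| = 45.0 together: it lies at the intersection of circle(Q, 32.8) and circle(V, 45.0). With |QV| = 46.78, the foot of the radical line on QV is 13.25 from Q and the perpendicular offset is √(32.8² − 13.25²) = 30.01. Taking the right-of-QV solution: P = (10.37, -2.512).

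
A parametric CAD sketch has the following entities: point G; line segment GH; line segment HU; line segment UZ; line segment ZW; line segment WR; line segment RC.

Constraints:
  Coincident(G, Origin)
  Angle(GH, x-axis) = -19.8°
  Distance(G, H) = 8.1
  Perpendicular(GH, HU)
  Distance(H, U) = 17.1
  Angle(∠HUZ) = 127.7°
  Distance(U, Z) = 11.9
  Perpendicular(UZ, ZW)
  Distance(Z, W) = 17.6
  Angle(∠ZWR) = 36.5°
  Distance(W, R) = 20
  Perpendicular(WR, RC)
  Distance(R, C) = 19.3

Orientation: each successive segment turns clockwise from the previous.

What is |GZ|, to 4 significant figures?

24.41

G is at the origin; GH runs at -19.8° with length 8.1, so H = (7.621, -2.744). The perpendicularity gives HU at right angles to GH, so HU runs at -109.8°; with |HU| = 17.1, U = (1.829, -18.83). ∠HUZ = 127.7° gives UZ at -162.1° from the x-axis; with |UZ| = 11.9, Z = (-9.495, -22.49). Then |GZ| = |Z − G| = 24.41.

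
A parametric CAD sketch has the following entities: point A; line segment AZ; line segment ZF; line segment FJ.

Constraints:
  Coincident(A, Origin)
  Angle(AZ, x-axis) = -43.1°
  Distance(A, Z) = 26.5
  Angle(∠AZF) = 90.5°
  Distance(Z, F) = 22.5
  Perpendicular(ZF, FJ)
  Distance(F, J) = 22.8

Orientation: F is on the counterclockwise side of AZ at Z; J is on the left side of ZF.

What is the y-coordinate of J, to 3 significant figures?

13.9

A is at the origin; AZ runs at -43.1° with length 26.5, so Z = 26.5·(cos -43.1°, sin -43.1°) = (19.3, -18.1). ∠AZF = 90.5°, so ZF runs at -43.1° + (180° − 90.5°) = 46.4° from the x-axis; with |ZF| = 22.5, F = Z + 22.5·(cos 46.4°, sin 46.4°) = (34.9, -1.81). The perpendicularity gives FJ at right angles to ZF; with |FJ| = 22.8 on the left of ZF, J = F + 22.8·(-0.724, 0.690) = (18.4, 13.9). So J.y = 13.9.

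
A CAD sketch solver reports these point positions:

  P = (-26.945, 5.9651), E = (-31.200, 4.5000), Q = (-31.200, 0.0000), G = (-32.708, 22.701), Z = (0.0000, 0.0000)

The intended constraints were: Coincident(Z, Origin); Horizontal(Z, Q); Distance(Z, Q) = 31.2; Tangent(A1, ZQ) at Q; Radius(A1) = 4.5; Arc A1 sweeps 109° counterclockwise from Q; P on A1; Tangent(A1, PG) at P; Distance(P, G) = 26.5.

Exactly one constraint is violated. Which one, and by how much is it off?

Distance(P, G) = 26.5 — off by 8.80.

Z = (0.00, 0.00) ✓; Z.y = 0.00, Q.y = 0.00 ✓; |ZQ| = 31.20 ✓; ∠(EQ, QZ) = 90.00° ✓; |EQ| = 4.500 ✓; bearing(E→P) − bearing(E→Q) = 109.0° ✓; |EP| = 4.500 ✓; ∠(EP, PG) = 90.00° ✓; |PG| = 17.70 ✗.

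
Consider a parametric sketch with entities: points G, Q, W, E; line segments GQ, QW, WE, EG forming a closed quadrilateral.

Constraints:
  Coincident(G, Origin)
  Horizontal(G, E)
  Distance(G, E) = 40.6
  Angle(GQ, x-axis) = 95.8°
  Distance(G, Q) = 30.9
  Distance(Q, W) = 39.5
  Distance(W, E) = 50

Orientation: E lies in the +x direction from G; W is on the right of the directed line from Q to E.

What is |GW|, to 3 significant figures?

12.1

G is at the origin; GE is horizontal with |GE| = 40.6 and E in +x, so E = (40.6, 0). GQ runs at 95.8° with |GQ| = 30.9, so Q = (-3.12, 30.7). W is determined by |QW| = 39.5 and |WE| = 50.0 together: it lies at the intersection of circle(Q, 39.5) and circle(E, 50.0). With |QE| = 53.4, the foot of the radical line on QE is 17.9 from Q and the perpendicular offset is √(39.5² − 17.9²) = 35.2. Taking the right-of-QE solution: W = (-8.70, -8.36).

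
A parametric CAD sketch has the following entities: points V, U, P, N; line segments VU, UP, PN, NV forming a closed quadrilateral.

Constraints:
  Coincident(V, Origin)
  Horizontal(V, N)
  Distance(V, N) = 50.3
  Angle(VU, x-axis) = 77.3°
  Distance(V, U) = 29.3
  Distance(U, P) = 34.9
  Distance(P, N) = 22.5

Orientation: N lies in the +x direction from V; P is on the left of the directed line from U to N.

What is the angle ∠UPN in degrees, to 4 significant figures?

130.3°

Checks: |UP| = 34.90 ✓; |PN| = 22.50 ✓.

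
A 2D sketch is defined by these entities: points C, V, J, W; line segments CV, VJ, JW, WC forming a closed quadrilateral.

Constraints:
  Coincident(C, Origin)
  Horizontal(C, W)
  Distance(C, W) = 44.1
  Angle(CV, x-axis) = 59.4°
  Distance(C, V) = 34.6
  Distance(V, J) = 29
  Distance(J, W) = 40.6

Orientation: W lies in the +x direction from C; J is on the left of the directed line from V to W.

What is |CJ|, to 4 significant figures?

60.25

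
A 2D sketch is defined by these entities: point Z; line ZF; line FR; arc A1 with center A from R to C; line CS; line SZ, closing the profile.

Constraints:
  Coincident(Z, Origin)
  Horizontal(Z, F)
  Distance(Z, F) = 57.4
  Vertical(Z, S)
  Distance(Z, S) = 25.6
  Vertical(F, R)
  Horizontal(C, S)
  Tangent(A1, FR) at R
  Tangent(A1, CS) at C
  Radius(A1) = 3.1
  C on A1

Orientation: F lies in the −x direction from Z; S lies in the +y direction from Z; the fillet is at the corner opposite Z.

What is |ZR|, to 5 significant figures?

61.652

The virtual corner opposite Z is at (-57.400, 25.600). Since A1 is tangent to FR there, AR ⟂ FR and tangency of A1 to CS means the radius AC is perpendicular to CS, with radius 3.1, so the center A sits 3.1 in from both sides at A = (-54.300, 22.500). That places the tangent points at R = (-57.400, 22.500) on FR and C = (-54.300, 25.600) on CS. Then |ZR| = |R − Z| = 61.652.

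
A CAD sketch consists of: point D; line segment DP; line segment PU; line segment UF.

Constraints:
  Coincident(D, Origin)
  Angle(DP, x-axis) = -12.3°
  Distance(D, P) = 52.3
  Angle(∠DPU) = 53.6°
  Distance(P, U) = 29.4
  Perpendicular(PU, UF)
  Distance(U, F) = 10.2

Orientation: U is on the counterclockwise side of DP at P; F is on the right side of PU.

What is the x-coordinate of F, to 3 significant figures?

48.4

D is at the origin; DP runs at -12.3° with length 52.3, so P = 52.3·(cos -12.3°, sin -12.3°) = (51.1, -11.1). ∠DPU = 53.6°, so PU runs at -12.3° + (180° − 53.6°) = 114° from the x-axis; with |PU| = 29.4, U = P + 29.4·(cos 114°, sin 114°) = (39.1, 15.7). The perpendicularity gives UF at right angles to PU; with |UF| = 10.2 on the right of PU, F = U + 10.2·(0.913, 0.408) = (48.4, 19.9). So F.x = 48.4.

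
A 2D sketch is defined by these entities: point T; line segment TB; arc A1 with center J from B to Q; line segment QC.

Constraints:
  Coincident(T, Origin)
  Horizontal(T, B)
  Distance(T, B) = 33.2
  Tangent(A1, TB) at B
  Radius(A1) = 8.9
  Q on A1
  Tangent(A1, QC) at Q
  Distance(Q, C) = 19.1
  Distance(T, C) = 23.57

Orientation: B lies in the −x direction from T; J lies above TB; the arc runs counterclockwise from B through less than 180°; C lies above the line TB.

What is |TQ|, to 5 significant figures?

26.381

Checks: T = (0.00, 0.00) ✓; |JQ| = 8.900 ✓; ∠(JQ, QC) = 90.00° ✓; |QC| = 19.10 ✓; |TC| = 23.57 ✓.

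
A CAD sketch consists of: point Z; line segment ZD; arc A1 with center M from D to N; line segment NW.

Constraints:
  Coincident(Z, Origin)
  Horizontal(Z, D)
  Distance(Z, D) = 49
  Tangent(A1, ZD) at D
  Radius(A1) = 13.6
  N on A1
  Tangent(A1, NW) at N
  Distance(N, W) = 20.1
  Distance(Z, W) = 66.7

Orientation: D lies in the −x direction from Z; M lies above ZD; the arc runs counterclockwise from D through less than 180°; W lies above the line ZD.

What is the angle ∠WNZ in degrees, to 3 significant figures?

170°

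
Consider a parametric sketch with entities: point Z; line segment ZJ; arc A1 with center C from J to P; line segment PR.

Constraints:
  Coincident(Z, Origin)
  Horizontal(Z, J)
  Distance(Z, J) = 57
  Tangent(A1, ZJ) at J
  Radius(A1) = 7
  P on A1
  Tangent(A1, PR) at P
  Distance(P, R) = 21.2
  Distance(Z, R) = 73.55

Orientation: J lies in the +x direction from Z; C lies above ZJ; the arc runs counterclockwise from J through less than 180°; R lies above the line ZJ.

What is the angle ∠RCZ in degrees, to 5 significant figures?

128.98°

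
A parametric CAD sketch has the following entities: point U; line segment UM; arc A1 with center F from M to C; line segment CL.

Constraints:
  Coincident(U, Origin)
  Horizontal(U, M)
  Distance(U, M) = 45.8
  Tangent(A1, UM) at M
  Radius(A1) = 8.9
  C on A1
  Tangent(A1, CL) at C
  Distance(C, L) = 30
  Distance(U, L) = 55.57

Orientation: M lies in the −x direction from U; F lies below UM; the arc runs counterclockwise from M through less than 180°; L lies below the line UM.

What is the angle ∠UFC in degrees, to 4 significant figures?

162.1°

Checks: U = (0.00, 0.00) ✓; |FC| = 8.900 ✓; ∠(FC, CL) = 90.00° ✓; |CL| = 30.00 ✓; |UL| = 55.57 ✓.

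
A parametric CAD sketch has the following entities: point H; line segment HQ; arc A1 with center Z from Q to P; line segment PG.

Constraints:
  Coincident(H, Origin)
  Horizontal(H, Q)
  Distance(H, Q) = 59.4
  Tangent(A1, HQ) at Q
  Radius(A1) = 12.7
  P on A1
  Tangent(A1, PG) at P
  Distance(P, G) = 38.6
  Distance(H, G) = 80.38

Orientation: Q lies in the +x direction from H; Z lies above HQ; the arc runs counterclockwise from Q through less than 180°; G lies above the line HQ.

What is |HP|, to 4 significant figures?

73.40

H is at the origin; H and Q share the same y with |HQ| = 59.4 and Q on the +x side, so Q = (59.40, 0.000). Since A1 is tangent to HQ there, ZQ ⟂ HQ, so Z = Q + (0, 12.7) = (59.40, 12.70). Since ZP ⟂ PG (tangency), |ZG| = √(12.7² + 38.6²) = 40.64 regardless of where P sits on A1. So G lies on both circle(H, 80.38) and circle(Z, 40.64); the above-HQ intersection is G = (60.14, 53.33). P is the foot of the tangent from G: P = (71.53, 16.45).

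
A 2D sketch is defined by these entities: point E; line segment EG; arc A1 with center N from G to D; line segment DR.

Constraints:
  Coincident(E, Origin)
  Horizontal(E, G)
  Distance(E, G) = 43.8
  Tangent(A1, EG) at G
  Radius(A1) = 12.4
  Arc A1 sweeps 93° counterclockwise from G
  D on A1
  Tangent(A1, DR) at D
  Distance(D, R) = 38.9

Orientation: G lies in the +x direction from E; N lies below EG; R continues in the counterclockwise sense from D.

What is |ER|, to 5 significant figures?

61.743

E is at the origin; E and G share the same y with |EG| = 43.8 and G on the +x side, so G = (43.800, 0.0000). Tangency of A1 to EG means the radius NG is perpendicular to EG, so N = G + (0, -12.4) = (43.800, -12.400). On A1, G sits at bearing 90° from N; a 93° counterclockwise sweep puts D at bearing 183°, so D = N + 12.4·(cos 183°, sin 183°) = (31.417, -13.049). Since A1 is tangent to DR there, ND ⟂ DR, so DR runs along (−sin 183°, cos 183°); with |DR| = 38.9, R = (33.453, -51.896). Then |ER| = |R − E| = 61.743.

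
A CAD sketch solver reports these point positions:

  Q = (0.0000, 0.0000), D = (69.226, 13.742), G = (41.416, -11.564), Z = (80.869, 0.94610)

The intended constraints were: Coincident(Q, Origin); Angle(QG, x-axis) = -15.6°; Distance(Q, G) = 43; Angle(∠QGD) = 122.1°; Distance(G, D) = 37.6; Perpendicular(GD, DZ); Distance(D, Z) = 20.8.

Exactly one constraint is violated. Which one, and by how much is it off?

Distance(D, Z) = 20.8 — off by 3.50.

Q = (0.00, 0.00) ✓; QG at -15.60° ✓; |QG| = 43.00 ✓; ∠QGD = 122.1° ✓; |GD| = 37.60 ✓; ∠(GD, DZ) = 90.00° ✓; |DZ| = 17.30 ✗.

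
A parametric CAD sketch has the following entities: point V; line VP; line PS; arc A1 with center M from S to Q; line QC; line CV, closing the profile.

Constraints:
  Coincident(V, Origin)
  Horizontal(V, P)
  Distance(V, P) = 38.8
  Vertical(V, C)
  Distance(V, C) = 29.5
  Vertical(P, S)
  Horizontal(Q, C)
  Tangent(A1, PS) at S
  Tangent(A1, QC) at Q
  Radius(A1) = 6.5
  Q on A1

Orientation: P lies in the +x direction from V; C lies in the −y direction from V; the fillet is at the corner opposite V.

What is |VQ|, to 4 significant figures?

43.74

V is at the origin; VP is horizontal with |VP| = 38.8 and P on the +x side, so P = (38.80, 0.000). V and C share the same x with |VC| = 29.5 and C on the −y side, so C = (0.000, -29.50). The virtual corner opposite V is at (38.80, -29.50). The tangent condition forces MS to be normal to PS and A1 meets QC tangentially, so MQ is at right angles to QC, with radius 6.5, so the center M sits 6.5 in from both sides at M = (32.30, -23.00). That places the tangent points at S = (38.80, -23.00) on PS and Q = (32.30, -29.50) on QC. Then |VQ| = |Q − V| = 43.74.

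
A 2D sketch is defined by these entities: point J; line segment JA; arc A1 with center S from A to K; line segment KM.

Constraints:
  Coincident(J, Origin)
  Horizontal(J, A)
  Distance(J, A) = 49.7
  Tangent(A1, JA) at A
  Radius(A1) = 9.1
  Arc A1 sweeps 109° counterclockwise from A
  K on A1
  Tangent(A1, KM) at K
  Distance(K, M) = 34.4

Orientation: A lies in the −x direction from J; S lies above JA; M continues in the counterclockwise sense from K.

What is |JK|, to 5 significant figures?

42.830

J is at the origin; J and A share the same y with |JA| = 49.7 and A on the −x side, so A = (-49.700, 0.0000). Since A1 is tangent to JA there, SA ⟂ JA, so S = A + (0, 9.1) = (-49.700, 9.1000). On A1, A sits at bearing -90° from S; a 109° counterclockwise sweep puts K at bearing 19°, so K = S + 9.1·(cos 19°, sin 19°) = (-41.096, 12.063). Then |JK| = |K − J| = 42.830.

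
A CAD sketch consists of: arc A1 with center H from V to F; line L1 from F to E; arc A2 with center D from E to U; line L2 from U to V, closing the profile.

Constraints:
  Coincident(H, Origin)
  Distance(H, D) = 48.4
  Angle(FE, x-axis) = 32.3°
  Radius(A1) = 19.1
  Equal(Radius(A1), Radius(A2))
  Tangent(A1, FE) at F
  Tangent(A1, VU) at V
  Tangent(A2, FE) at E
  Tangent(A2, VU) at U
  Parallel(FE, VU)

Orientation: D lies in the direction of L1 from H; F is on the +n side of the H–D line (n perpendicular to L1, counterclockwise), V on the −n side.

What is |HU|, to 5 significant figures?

52.032

Tangency of A1 to both parallel lines with radius 19.1 puts F and V at H ± 19.1·n: F = (-10.206, 16.145), V = (10.206, -16.145). Equal radii place E and U the same way about D: E = D + 19.1·n = (30.705, 42.007), U = D − 19.1·n = (51.117, 9.7182). Then |HU| = |U − H| = 52.032.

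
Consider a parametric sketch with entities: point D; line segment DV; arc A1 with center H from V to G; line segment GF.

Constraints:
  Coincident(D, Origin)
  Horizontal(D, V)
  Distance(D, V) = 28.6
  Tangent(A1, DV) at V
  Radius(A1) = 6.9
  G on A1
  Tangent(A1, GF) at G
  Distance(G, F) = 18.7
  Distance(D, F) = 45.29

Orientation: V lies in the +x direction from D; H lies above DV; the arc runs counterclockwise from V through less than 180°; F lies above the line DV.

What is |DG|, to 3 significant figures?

35.9

Checks: |HG| = 6.900 ✓; ∠(HG, GF) = 90.00° ✓; |GF| = 18.70 ✓; |DF| = 45.29 ✓.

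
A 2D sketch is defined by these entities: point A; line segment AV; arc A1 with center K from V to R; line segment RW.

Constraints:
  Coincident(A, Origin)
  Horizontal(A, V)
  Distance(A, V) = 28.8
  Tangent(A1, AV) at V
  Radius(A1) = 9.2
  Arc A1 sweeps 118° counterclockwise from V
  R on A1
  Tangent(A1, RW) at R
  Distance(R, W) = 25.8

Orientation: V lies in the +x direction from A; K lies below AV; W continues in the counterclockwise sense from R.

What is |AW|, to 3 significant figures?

48.9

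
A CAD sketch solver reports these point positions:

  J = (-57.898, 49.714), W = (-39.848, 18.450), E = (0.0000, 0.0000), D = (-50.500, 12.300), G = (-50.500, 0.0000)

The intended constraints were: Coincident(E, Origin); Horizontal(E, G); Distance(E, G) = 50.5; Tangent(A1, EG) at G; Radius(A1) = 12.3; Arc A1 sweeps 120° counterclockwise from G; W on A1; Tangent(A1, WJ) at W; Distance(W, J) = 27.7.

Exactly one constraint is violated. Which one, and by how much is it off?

Distance(W, J) = 27.7 — off by 8.40.

E = (0.00, 0.00) ✓; E.y = 0.00, G.y = 0.00 ✓; |EG| = 50.50 ✓; ∠(DG, GE) = 90.00° ✓; |DG| = 12.30 ✓; bearing(D→W) − bearing(D→G) = 120.0° ✓; |DW| = 12.30 ✓; ∠(DW, WJ) = 90.00° ✓; |WJ| = 36.10 ✗.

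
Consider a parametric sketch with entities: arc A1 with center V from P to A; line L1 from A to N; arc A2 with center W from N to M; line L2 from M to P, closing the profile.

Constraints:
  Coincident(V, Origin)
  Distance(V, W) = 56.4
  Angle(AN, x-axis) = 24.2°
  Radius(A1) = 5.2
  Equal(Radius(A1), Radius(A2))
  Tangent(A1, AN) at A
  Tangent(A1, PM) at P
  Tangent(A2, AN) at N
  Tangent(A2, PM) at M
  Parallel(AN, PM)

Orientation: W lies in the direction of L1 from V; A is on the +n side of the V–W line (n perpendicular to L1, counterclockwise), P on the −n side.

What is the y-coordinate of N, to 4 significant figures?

27.86

The slot axis is L1's direction at 24.2°, so u = (cos 24.2°, sin 24.2°) = (0.9121, 0.4099) and n = (−sin 24.2°, cos 24.2°) = (-0.4099, 0.9121). V is at the origin and W lies 56.4 along u from V, so W = 56.4·u = (51.44, 23.12). Tangency of A1 to both parallel lines with radius 5.2 puts A and P at V ± 5.2·n: A = (-2.132, 4.743), P = (2.132, -4.743). Equal radii place N and M the same way about W: N = W + 5.2·n = (49.31, 27.86), M = W − 5.2·n = (53.58, 18.38). So N.y = 27.86.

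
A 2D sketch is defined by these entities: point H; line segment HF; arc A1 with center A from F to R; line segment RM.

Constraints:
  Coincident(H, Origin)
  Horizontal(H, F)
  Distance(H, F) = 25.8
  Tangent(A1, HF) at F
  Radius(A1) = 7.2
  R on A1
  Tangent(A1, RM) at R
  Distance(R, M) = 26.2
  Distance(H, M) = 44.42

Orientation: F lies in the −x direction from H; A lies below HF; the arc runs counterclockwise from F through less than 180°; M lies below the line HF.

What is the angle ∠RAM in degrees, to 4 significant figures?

74.63°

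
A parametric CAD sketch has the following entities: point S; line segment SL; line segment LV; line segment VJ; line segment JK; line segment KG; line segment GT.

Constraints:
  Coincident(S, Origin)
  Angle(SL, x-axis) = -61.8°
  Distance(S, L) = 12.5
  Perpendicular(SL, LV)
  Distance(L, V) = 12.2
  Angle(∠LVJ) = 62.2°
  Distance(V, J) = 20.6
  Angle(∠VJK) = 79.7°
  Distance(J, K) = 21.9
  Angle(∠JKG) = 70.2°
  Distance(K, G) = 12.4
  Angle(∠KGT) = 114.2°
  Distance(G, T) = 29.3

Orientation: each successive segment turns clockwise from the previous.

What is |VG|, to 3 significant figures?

16.4

S is at the origin; SL runs at -61.8° with length 12.5, so L = (5.91, -11.0). The perpendicularity gives LV at right angles to SL, so LV runs at -152°; with |LV| = 12.2, V = (-4.85, -16.8). ∠LVJ = 62.2° gives VJ at 90.4° from the x-axis; with |VJ| = 20.6, J = (-4.99, 3.82). ∠VJK = 79.7° gives JK at -9.90° from the x-axis; with |JK| = 21.9, K = (16.6, 0.0528). ∠JKG = 70.2° gives KG at -120° from the x-axis; with |KG| = 12.4, G = (10.4, -10.7). Then |VG| = |G − V| = 16.4.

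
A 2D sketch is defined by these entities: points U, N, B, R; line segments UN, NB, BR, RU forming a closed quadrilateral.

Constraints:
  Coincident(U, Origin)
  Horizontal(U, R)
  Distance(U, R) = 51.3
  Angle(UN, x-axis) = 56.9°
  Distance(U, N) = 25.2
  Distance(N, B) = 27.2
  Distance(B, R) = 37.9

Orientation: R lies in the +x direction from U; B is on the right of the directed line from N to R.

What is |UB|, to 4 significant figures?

15.17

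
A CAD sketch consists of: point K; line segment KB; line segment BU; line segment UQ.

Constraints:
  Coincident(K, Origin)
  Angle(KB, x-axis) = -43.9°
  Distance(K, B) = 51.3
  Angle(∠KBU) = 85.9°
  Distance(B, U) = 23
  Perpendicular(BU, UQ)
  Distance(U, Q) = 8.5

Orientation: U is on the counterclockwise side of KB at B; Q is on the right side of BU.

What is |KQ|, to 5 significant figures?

62.722

K is at the origin; KB runs at -43.9° with length 51.3, so B = 51.3·(cos -43.9°, sin -43.9°) = (36.964, -35.572). ∠KBU = 85.9°, so BU runs at -43.9° + (180° − 85.9°) = 50.200° from the x-axis; with |BU| = 23.0, U = B + 23.0·(cos 50.200°, sin 50.200°) = (51.687, -17.901). The perpendicularity gives UQ at right angles to BU; with |UQ| = 8.5 on the right of BU, Q = U + 8.5·(0.76828, -0.64011) = (58.217, -23.342). Then |KQ| = |Q − K| = 62.722.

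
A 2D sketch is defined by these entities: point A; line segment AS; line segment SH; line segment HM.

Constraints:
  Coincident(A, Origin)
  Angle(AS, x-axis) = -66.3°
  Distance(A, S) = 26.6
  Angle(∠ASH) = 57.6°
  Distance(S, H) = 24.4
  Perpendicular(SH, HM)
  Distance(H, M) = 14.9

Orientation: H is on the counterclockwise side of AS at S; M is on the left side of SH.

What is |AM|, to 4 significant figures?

12.65

∠ASH = 57.6°, so SH runs at -66.3° + (180° − 57.6°) = 56.10° from the x-axis; with |SH| = 24.4, H = S + 24.4·(cos 56.10°, sin 56.10°) = (24.30, -4.104). SH is perpendicular to HM; with |HM| = 14.9 on the left of SH, M = H + 14.9·(-0.8300, 0.5577) = (11.93, 4.206). Then |AM| = |M − A| = 12.65.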